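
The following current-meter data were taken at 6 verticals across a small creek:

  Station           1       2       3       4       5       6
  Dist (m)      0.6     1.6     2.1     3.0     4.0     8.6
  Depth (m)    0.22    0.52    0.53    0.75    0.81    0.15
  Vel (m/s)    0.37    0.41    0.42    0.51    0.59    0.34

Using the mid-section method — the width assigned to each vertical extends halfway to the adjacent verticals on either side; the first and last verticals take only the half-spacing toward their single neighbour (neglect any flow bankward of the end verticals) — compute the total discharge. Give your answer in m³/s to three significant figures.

w_1 = (1.6 − 0.6)/2 = 0.5 m; q_1 = 0.37 × 0.22 × 0.5 = 0.04070 m³/s
w_2 = (2.1 − 0.6)/2 = 0.75 m; q_2 = 0.41 × 0.52 × 0.75 = 0.1599 m³/s
w_3 = (3.0 − 1.6)/2 = 0.7 m; q_3 = 0.42 × 0.53 × 0.7 = 0.1558 m³/s
w_4 = (4.0 − 2.1)/2 = 0.95 m; q_4 = 0.51 × 0.75 × 0.95 = 0.3634 m³/s
w_5 = (8.6 − 3.0)/2 = 2.8 m; q_5 = 0.59 × 0.81 × 2.8 = 1.338 m³/s
w_6 = (8.6 − 4.0)/2 = 2.3 m; q_6 = 0.34 × 0.15 × 2.3 = 0.1173 m³/s
Q = Σ qᵢ = 2.175 m³/s

2.18 m³/s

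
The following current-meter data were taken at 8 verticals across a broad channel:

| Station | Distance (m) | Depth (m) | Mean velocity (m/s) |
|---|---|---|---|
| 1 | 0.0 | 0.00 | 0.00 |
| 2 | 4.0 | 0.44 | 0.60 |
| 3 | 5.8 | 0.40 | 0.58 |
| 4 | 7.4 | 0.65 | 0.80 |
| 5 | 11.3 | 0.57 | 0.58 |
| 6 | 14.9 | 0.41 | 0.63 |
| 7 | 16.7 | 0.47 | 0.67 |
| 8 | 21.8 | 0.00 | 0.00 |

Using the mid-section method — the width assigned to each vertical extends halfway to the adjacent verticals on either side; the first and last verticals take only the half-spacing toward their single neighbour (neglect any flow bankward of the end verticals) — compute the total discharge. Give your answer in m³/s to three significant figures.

5.61 m³/s

w_2 = (5.8 − 0.0)/2 = 2.9 m; q_2 = 0.60 × 0.44 × 2.9 = 0.7656 m³/s
w_3 = (7.4 − 4.0)/2 = 1.7 m; q_3 = 0.58 × 0.40 × 1.7 = 0.3944 m³/s
w_4 = (11.3 − 5.8)/2 = 2.75 m; q_4 = 0.80 × 0.65 × 2.75 = 1.430 m³/s
w_5 = (14.9 − 7.4)/2 = 3.75 m; q_5 = 0.58 × 0.57 × 3.75 = 1.240 m³/s
w_6 = (16.7 − 11.3)/2 = 2.7 m; q_6 = 0.63 × 0.41 × 2.7 = 0.6974 m³/s
w_7 = (21.8 − 14.9)/2 = 3.45 m; q_7 = 0.67 × 0.47 × 3.45 = 1.086 m³/s
Stations 1, 8 contribute zero (depth or velocity is 0).
Q = Σ qᵢ = 5.614 m³/s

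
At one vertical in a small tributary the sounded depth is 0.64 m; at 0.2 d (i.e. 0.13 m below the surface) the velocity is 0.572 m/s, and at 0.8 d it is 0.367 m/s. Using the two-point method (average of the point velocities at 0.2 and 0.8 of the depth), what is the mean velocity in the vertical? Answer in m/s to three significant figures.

0.470 m/s

v̄ = (0.572 + 0.367) / 2 = 0.4695 m/s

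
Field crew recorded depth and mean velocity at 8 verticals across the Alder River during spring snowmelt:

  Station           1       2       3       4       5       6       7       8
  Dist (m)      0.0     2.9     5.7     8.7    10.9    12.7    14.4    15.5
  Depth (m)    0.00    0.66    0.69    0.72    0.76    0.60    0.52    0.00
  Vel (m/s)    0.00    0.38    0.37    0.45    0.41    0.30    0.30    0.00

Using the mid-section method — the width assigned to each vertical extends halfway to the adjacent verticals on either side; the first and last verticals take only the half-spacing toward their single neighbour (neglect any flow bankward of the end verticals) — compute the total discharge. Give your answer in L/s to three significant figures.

w_2 = (5.7 − 0.0)/2 = 2.85 m; q_2 = 0.38 × 0.66 × 2.85 = 0.7148 m³/s
w_3 = (8.7 − 2.9)/2 = 2.9 m; q_3 = 0.37 × 0.69 × 2.9 = 0.7404 m³/s
w_4 = (10.9 − 5.7)/2 = 2.6 m; q_4 = 0.45 × 0.72 × 2.6 = 0.8424 m³/s
w_5 = (12.7 − 8.7)/2 = 2 m; q_5 = 0.41 × 0.76 × 2 = 0.6232 m³/s
w_6 = (14.4 − 10.9)/2 = 1.75 m; q_6 = 0.30 × 0.60 × 1.75 = 0.3150 m³/s
w_7 = (15.5 − 12.7)/2 = 1.4 m; q_7 = 0.30 × 0.52 × 1.4 = 0.2184 m³/s
Stations 1, 8 contribute zero (depth or velocity is 0).
Q = Σ qᵢ = 3.454 m³/s
= 3.454 × 1000 = 3454 L/s

3450 L/s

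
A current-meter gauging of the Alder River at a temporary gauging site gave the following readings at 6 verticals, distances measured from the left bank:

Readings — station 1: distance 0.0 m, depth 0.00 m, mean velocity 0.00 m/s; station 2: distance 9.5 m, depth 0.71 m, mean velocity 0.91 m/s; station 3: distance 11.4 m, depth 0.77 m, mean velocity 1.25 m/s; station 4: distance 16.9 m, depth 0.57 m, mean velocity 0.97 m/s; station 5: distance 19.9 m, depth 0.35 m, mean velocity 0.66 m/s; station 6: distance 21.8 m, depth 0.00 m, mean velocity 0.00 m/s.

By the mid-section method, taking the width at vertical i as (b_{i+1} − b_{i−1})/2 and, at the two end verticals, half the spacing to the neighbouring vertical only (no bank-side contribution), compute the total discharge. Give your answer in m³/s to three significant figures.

w_2 = (11.4 − 0.0)/2 = 5.7 m; q_2 = 0.91 × 0.71 × 5.7 = 3.683 m³/s
w_3 = (16.9 − 9.5)/2 = 3.7 m; q_3 = 1.25 × 0.77 × 3.7 = 3.561 m³/s
w_4 = (19.9 − 11.4)/2 = 4.25 m; q_4 = 0.97 × 0.57 × 4.25 = 2.350 m³/s
w_5 = (21.8 − 16.9)/2 = 2.45 m; q_5 = 0.66 × 0.35 × 2.45 = 0.5660 m³/s
Stations 1, 6 contribute zero (depth or velocity is 0).
Q = Σ qᵢ = 10.16 m³/s

10.2 m³/s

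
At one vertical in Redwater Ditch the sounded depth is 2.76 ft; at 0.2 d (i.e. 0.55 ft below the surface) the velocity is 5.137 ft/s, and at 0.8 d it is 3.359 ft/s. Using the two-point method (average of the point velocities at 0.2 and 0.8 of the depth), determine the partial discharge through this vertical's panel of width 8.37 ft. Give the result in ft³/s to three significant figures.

v̄ = (5.137 + 3.359) / 2 = 4.248 ft/s
q = v̄ × d × w = 4.248 × 2.76 × 8.37 = 98.13 ft³/s

98.1 ft³/s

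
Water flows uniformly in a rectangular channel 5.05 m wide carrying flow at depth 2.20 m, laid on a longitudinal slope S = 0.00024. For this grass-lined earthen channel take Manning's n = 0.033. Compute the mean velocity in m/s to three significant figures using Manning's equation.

0.523 m/s

A = b·y = 5.05 × 2.20 = 11.11 m²
P = b + 2y = 5.05 + 2×2.20 = 9.450 m
R = A/P = 11.11/9.450 = 1.176 m
Q = (1/n)·A·R^(2/3)·S^(1/2) = (1/0.033) × 11.11 × 1.176^(2/3) × 0.00024^(1/2) = 5.810 m³/s
V = Q/A = 5.810/11.11 = 0.5229 m/s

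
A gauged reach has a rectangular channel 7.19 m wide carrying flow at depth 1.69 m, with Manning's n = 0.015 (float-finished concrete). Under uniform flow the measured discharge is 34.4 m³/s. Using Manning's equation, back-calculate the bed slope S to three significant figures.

0.00150

A = b·y = 7.19 × 1.69 = 12.15 m²
P = b + 2y = 7.19 + 2×1.69 = 10.57 m
R = A/P = 12.15/10.57 = 1.150 m
S = (Q·n / (1·A·R^(2/3)))² = (34.4×0.015 / (1×12.15×1.097))² = 0.001497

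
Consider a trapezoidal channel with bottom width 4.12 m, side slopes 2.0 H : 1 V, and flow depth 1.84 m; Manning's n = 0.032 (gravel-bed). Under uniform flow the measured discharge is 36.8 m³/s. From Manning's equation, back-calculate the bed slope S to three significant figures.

0.00551

A = (b + z·y)·y = (4.12 + 2.0×1.84)×1.84 = 14.35 m²
P = b + 2y√(1+z²) = 4.12 + 2×1.84×√(1+2.0²) = 12.35 m
R = A/P = 14.35/12.35 = 1.162 m
S = (Q·n / (1·A·R^(2/3)))² = (36.8×0.032 / (1×14.35×1.105))² = 0.005510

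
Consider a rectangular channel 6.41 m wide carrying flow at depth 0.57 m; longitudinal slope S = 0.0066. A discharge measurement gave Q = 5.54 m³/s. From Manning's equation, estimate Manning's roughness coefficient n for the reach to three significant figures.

0.0330

A = b·y = 6.41 × 0.57 = 3.654 m²
P = b + 2y = 6.41 + 2×0.57 = 7.550 m
R = A/P = 3.654/7.550 = 0.4839 m
n = (1/Q)·A·R^(2/3)·S^(1/2) = (1/5.54) × 3.654 × 0.6164 × 0.08124 = 0.03303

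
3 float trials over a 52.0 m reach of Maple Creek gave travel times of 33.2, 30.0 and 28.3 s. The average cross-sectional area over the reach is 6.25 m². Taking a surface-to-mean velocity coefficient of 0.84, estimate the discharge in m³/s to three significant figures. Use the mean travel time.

8.95 m³/s

t̄ = (33.2 + 30.0 + 28.3) / 3 = 30.5 s
v_surface = L / t̄ = 52.0 / 30.5 = 1.705 m/s
v_mean = 0.84 × 1.705 = 1.432 m/s
Q = A × v_mean = 6.25 × 1.432 = 8.951 m³/s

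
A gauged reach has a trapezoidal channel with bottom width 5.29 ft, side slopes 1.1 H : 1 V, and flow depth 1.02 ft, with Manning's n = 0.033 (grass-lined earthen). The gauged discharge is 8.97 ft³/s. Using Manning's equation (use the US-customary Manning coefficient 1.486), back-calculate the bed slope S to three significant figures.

A = (b + z·y)·y = (5.29 + 1.1×1.02)×1.02 = 6.540 ft²
P = b + 2y√(1+z²) = 5.29 + 2×1.02×√(1+1.1²) = 8.323 ft
R = A/P = 6.540/8.323 = 0.7858 ft
S = (Q·n / (1.486·A·R^(2/3)))² = (8.97×0.033 / (1.486×6.540×0.8516))² = 0.001279

0.00128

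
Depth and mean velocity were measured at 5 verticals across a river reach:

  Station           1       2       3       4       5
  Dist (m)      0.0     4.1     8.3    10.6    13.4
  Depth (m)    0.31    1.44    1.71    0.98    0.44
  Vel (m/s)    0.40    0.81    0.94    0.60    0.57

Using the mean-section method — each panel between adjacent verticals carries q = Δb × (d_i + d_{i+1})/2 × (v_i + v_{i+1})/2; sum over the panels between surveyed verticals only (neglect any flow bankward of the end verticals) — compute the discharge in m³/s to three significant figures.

11.5 m³/s

Panel 1-2: Δb = 4.1 m, d̄ = (0.31+1.44)/2 = 0.875, v̄ = (0.40+0.81)/2 = 0.605 → q = 4.1×0.875×0.605 = 2.170 m³/s
Panel 2-3: Δb = 4.2 m, d̄ = (1.44+1.71)/2 = 1.575, v̄ = (0.81+0.94)/2 = 0.875 → q = 4.2×1.575×0.875 = 5.788 m³/s
Panel 3-4: Δb = 2.3 m, d̄ = (1.71+0.98)/2 = 1.345, v̄ = (0.94+0.60)/2 = 0.77 → q = 2.3×1.345×0.77 = 2.382 m³/s
Panel 4-5: Δb = 2.8 m, d̄ = (0.98+0.44)/2 = 0.71, v̄ = (0.60+0.57)/2 = 0.585 → q = 2.8×0.71×0.585 = 1.163 m³/s
Q = Σ q = 11.50 m³/s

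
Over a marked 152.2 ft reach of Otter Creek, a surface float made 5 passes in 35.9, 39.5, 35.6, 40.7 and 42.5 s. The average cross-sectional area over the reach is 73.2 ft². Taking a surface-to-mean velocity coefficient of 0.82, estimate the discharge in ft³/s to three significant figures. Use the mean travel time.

235 ft³/s

t̄ = (35.9 + 39.5 + 35.6 + 40.7 + 42.5) / 5 = 38.84 s
v_surface = L / t̄ = 152.2 / 38.84 = 3.919 ft/s
v_mean = 0.82 × 3.919 = 3.213 ft/s
Q = A × v_mean = 73.2 × 3.213 = 235.2 ft³/s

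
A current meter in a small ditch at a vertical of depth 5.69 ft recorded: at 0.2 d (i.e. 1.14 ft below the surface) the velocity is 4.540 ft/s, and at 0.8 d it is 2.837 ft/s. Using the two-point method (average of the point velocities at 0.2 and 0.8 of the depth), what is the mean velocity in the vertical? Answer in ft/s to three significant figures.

v̄ = (4.540 + 2.837) / 2 = 3.689 ft/s

3.69 ft/s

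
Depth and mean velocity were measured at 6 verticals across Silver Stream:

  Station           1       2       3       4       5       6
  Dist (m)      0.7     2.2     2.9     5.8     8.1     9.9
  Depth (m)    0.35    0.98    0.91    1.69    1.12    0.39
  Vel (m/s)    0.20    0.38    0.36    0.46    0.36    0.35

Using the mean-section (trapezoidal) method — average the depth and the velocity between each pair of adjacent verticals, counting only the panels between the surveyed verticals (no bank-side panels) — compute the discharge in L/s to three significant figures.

Panel 1-2: Δb = 1.5 m, d̄ = (0.35+0.98)/2 = 0.665, v̄ = (0.20+0.38)/2 = 0.29 → q = 1.5×0.665×0.29 = 0.2893 m³/s
Panel 2-3: Δb = 0.7 m, d̄ = (0.98+0.91)/2 = 0.945, v̄ = (0.38+0.36)/2 = 0.37 → q = 0.7×0.945×0.37 = 0.2448 m³/s
Panel 3-4: Δb = 2.9 m, d̄ = (0.91+1.69)/2 = 1.3, v̄ = (0.36+0.46)/2 = 0.41 → q = 2.9×1.3×0.41 = 1.546 m³/s
Panel 4-5: Δb = 2.3 m, d̄ = (1.69+1.12)/2 = 1.405, v̄ = (0.46+0.36)/2 = 0.41 → q = 2.3×1.405×0.41 = 1.325 m³/s
Panel 5-6: Δb = 1.8 m, d̄ = (1.12+0.39)/2 = 0.755, v̄ = (0.36+0.35)/2 = 0.355 → q = 1.8×0.755×0.355 = 0.4824 m³/s
Q = Σ q = 3.887 m³/s
= 3.887 × 1000 = 3887 L/s

3890 L/s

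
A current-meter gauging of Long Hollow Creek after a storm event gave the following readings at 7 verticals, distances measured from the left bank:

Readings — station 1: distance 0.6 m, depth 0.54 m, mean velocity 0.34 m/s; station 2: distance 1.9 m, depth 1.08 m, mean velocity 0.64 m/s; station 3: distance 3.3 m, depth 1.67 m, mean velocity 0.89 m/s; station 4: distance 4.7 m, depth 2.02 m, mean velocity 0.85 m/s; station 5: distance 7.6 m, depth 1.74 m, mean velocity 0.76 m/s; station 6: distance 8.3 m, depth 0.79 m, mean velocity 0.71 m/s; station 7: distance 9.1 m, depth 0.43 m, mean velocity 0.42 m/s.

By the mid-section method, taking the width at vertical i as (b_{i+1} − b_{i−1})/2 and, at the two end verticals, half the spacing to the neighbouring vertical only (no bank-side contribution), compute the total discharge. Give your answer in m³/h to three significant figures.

w_1 = (1.9 − 0.6)/2 = 0.65 m; q_1 = 0.34 × 0.54 × 0.65 = 0.1193 m³/s
w_2 = (3.3 − 0.6)/2 = 1.35 m; q_2 = 0.64 × 1.08 × 1.35 = 0.9331 m³/s
w_3 = (4.7 − 1.9)/2 = 1.4 m; q_3 = 0.89 × 1.67 × 1.4 = 2.081 m³/s
w_4 = (7.6 − 3.3)/2 = 2.15 m; q_4 = 0.85 × 2.02 × 2.15 = 3.692 m³/s
w_5 = (8.3 − 4.7)/2 = 1.8 m; q_5 = 0.76 × 1.74 × 1.8 = 2.380 m³/s
w_6 = (9.1 − 7.6)/2 = 0.75 m; q_6 = 0.71 × 0.79 × 0.75 = 0.4207 m³/s
w_7 = (9.1 − 8.3)/2 = 0.4 m; q_7 = 0.42 × 0.43 × 0.4 = 0.07224 m³/s
Q = Σ qᵢ = 9.698 m³/s
= 9.698 × 3600 = 34910 m³/h

34900 m³/h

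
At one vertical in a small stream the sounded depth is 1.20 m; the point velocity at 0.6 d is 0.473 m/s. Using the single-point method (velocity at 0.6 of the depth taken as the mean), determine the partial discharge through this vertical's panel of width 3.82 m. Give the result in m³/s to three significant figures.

v̄ = v₀.₆ = 0.473 m/s
q = v̄ × d × w = 0.4730 × 1.20 × 3.82 = 2.168 m³/s

2.17 m³/s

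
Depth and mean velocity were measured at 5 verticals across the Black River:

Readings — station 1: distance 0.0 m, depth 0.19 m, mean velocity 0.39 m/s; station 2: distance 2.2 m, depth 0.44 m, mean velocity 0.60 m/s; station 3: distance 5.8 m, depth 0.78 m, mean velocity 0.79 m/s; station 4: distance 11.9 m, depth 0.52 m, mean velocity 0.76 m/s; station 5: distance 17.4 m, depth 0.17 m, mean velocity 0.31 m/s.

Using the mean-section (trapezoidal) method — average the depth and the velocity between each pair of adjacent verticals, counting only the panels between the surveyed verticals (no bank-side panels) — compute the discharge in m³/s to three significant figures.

Panel 1-2: Δb = 2.2 m, d̄ = (0.19+0.44)/2 = 0.315, v̄ = (0.39+0.60)/2 = 0.495 → q = 2.2×0.315×0.495 = 0.3430 m³/s
Panel 2-3: Δb = 3.6 m, d̄ = (0.44+0.78)/2 = 0.61, v̄ = (0.60+0.79)/2 = 0.695 → q = 3.6×0.61×0.695 = 1.526 m³/s
Panel 3-4: Δb = 6.1 m, d̄ = (0.78+0.52)/2 = 0.65, v̄ = (0.79+0.76)/2 = 0.775 → q = 6.1×0.65×0.775 = 3.073 m³/s
Panel 4-5: Δb = 5.5 m, d̄ = (0.52+0.17)/2 = 0.345, v̄ = (0.76+0.31)/2 = 0.535 → q = 5.5×0.345×0.535 = 1.015 m³/s
Q = Σ q = 5.957 m³/s

5.96 m³/s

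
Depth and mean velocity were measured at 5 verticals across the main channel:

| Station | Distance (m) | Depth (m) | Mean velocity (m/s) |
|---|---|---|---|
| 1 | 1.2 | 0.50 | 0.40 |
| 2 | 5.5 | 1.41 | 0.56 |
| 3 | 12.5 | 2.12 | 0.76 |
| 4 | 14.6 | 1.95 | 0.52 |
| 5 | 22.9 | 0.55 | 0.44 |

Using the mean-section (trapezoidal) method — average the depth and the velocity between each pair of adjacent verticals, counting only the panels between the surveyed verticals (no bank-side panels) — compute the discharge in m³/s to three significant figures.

17.8 m³/s

Panel 1-2: Δb = 4.3 m, d̄ = (0.50+1.41)/2 = 0.955, v̄ = (0.40+0.56)/2 = 0.48 → q = 4.3×0.955×0.48 = 1.971 m³/s
Panel 2-3: Δb = 7 m, d̄ = (1.41+2.12)/2 = 1.765, v̄ = (0.56+0.76)/2 = 0.66 → q = 7×1.765×0.66 = 8.154 m³/s
Panel 3-4: Δb = 2.1 m, d̄ = (2.12+1.95)/2 = 2.035, v̄ = (0.76+0.52)/2 = 0.64 → q = 2.1×2.035×0.64 = 2.735 m³/s
Panel 4-5: Δb = 8.3 m, d̄ = (1.95+0.55)/2 = 1.25, v̄ = (0.52+0.44)/2 = 0.48 → q = 8.3×1.25×0.48 = 4.980 m³/s
Q = Σ q = 17.84 m³/s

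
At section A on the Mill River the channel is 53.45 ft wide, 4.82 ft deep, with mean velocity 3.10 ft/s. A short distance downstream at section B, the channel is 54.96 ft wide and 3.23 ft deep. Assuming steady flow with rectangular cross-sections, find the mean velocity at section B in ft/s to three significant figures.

4.50 ft/s

Q = A₁V₁ = (53.45×4.82) × 3.10 = 798.6 ft³/s
A₂ = 54.96 × 3.23 = 177.5 ft²
V₂ = Q/A₂ = 798.6/177.5 = 4.499 ft/s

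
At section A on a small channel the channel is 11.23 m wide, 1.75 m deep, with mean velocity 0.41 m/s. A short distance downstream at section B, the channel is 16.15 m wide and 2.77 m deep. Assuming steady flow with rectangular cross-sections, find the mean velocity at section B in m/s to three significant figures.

0.180 m/s

Q = A₁V₁ = (11.23×1.75) × 0.41 = 8.058 m³/s
A₂ = 16.15 × 2.77 = 44.74 m²
V₂ = Q/A₂ = 8.058/44.74 = 0.1801 m/s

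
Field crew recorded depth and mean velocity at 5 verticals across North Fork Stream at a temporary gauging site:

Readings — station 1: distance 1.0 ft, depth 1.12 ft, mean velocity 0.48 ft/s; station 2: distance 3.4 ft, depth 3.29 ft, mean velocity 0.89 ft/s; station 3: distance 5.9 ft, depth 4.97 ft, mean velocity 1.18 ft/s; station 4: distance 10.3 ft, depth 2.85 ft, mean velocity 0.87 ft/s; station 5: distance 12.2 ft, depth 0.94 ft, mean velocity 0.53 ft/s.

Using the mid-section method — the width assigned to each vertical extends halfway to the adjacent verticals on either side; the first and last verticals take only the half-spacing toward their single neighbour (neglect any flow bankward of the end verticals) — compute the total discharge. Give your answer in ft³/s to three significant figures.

w_1 = (3.4 − 1.0)/2 = 1.2 ft; q_1 = 0.48 × 1.12 × 1.2 = 0.6451 ft³/s
w_2 = (5.9 − 1.0)/2 = 2.45 ft; q_2 = 0.89 × 3.29 × 2.45 = 7.174 ft³/s
w_3 = (10.3 − 3.4)/2 = 3.45 ft; q_3 = 1.18 × 4.97 × 3.45 = 20.23 ft³/s
w_4 = (12.2 − 5.9)/2 = 3.15 ft; q_4 = 0.87 × 2.85 × 3.15 = 7.810 ft³/s
w_5 = (12.2 − 10.3)/2 = 0.95 ft; q_5 = 0.53 × 0.94 × 0.95 = 0.4733 ft³/s
Q = Σ qᵢ = 36.34 ft³/s

36.3 ft³/s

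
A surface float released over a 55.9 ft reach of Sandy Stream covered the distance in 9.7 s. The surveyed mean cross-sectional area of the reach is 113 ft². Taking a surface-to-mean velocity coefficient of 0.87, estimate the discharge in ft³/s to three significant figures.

v_surface = L / t̄ = 55.9 / 9.7 = 5.763 ft/s
v_mean = 0.87 × 5.763 = 5.014 ft/s
Q = A × v_mean = 113 × 5.014 = 566.5 ft³/s

567 ft³/s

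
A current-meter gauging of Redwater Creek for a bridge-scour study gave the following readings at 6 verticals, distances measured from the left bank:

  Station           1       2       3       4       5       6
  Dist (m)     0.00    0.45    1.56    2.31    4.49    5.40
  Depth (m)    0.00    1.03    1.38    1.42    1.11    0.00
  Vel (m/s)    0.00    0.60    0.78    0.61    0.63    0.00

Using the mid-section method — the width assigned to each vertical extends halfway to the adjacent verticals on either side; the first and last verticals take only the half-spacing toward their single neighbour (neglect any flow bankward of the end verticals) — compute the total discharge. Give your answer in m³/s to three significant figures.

w_2 = (1.56 − 0.00)/2 = 0.78 m; q_2 = 0.60 × 1.03 × 0.78 = 0.4820 m³/s
w_3 = (2.31 − 0.45)/2 = 0.93 m; q_3 = 0.78 × 1.38 × 0.93 = 1.001 m³/s
w_4 = (4.49 − 1.56)/2 = 1.465 m; q_4 = 0.61 × 1.42 × 1.465 = 1.269 m³/s
w_5 = (5.40 − 2.31)/2 = 1.545 m; q_5 = 0.63 × 1.11 × 1.545 = 1.080 m³/s
Stations 1, 6 contribute zero (depth or velocity is 0).
Q = Σ qᵢ = 3.832 m³/s

3.83 m³/s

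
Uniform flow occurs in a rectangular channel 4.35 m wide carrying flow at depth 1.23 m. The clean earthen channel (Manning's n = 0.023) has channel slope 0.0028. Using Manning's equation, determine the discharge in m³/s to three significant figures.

10.5 m³/s

A = b·y = 4.35 × 1.23 = 5.351 m²
P = b + 2y = 4.35 + 2×1.23 = 6.810 m
R = A/P = 5.351/6.810 = 0.7857 m
Q = (1/n)·A·R^(2/3)·S^(1/2) = (1/0.023) × 5.351 × 0.7857^(2/3) × 0.0028^(1/2) = 10.48 m³/s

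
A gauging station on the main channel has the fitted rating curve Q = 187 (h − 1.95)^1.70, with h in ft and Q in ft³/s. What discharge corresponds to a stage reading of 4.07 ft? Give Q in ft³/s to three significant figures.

671 ft³/s

Q = 187 × (4.07 − 1.95)^1.70 = 187 × 2.12^1.70 = 670.8 ft³/s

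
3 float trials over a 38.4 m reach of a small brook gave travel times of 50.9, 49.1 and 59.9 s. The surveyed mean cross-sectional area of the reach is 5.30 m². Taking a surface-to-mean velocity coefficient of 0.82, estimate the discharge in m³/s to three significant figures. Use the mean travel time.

t̄ = (50.9 + 49.1 + 59.9) / 3 = 53.3 s
v_surface = L / t̄ = 38.4 / 53.3 = 0.7205 m/s
v_mean = 0.82 × 0.7205 = 0.5908 m/s
Q = A × v_mean = 5.30 × 0.5908 = 3.131 m³/s

3.13 m³/s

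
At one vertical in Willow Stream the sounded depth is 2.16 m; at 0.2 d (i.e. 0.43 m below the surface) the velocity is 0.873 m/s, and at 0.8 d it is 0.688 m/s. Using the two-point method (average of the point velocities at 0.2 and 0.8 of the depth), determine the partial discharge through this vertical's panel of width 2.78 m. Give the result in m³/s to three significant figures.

v̄ = (0.873 + 0.688) / 2 = 0.7805 m/s
q = v̄ × d × w = 0.7805 × 2.16 × 2.78 = 4.687 m³/s

4.69 m³/s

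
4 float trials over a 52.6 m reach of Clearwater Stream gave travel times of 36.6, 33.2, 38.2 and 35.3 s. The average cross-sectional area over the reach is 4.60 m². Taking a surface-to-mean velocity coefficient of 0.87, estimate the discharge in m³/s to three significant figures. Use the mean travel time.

5.88 m³/s

t̄ = (36.6 + 33.2 + 38.2 + 35.3) / 4 = 35.825 s
v_surface = L / t̄ = 52.6 / 35.825 = 1.468 m/s
v_mean = 0.87 × 1.468 = 1.277 m/s
Q = A × v_mean = 4.60 × 1.277 = 5.876 m³/s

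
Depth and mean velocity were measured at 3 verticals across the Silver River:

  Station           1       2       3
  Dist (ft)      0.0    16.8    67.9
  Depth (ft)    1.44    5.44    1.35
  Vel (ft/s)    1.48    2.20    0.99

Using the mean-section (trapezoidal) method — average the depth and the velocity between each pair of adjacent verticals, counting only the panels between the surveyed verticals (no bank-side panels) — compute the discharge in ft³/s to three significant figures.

Panel 1-2: Δb = 16.8 ft, d̄ = (1.44+5.44)/2 = 3.44, v̄ = (1.48+2.20)/2 = 1.84 → q = 16.8×3.44×1.84 = 106.3 ft³/s
Panel 2-3: Δb = 51.1 ft, d̄ = (5.44+1.35)/2 = 3.395, v̄ = (2.20+0.99)/2 = 1.595 → q = 51.1×3.395×1.595 = 276.7 ft³/s
Q = Σ q = 383.0 ft³/s

383 ft³/s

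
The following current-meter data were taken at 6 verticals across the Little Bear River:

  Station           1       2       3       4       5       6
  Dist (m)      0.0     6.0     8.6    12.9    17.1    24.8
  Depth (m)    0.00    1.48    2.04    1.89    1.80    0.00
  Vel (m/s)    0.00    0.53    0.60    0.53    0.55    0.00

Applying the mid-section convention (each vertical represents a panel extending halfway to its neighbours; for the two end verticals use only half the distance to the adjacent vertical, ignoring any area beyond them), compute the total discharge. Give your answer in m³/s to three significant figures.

w_2 = (8.6 − 0.0)/2 = 4.3 m; q_2 = 0.53 × 1.48 × 4.3 = 3.373 m³/s
w_3 = (12.9 − 6.0)/2 = 3.45 m; q_3 = 0.60 × 2.04 × 3.45 = 4.223 m³/s
w_4 = (17.1 − 8.6)/2 = 4.25 m; q_4 = 0.53 × 1.89 × 4.25 = 4.257 m³/s
w_5 = (24.8 − 12.9)/2 = 5.95 m; q_5 = 0.55 × 1.80 × 5.95 = 5.891 m³/s
Stations 1, 6 contribute zero (depth or velocity is 0).
Q = Σ qᵢ = 17.74 m³/s

17.7 m³/s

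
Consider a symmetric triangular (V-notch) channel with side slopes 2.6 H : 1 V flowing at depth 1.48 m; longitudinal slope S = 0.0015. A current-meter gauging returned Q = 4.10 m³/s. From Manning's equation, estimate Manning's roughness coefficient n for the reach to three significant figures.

0.0420

A = z·y² = 2.6×1.48² = 5.695 m²
P = 2y√(1+z²) = 2×1.48×√(1+2.6²) = 8.246 m
R = A/P = 5.695/8.246 = 0.6907 m
n = (1/Q)·A·R^(2/3)·S^(1/2) = (1/4.10) × 5.695 × 0.7814 × 0.03873 = 0.04203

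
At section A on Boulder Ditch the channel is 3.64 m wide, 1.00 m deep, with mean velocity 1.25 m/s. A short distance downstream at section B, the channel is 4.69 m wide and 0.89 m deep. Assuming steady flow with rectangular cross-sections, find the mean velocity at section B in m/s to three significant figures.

1.09 m/s

Q = A₁V₁ = (3.64×1.00) × 1.25 = 4.550 m³/s
A₂ = 4.69 × 0.89 = 4.174 m²
V₂ = Q/A₂ = 4.550/4.174 = 1.090 m/s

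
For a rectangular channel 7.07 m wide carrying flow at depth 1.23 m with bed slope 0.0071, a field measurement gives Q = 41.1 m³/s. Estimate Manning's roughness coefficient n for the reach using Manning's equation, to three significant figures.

A = b·y = 7.07 × 1.23 = 8.696 m²
P = b + 2y = 7.07 + 2×1.23 = 9.530 m
R = A/P = 8.696/9.530 = 0.9125 m
n = (1/Q)·A·R^(2/3)·S^(1/2) = (1/41.1) × 8.696 × 0.9408 × 0.08426 = 0.01677

0.0168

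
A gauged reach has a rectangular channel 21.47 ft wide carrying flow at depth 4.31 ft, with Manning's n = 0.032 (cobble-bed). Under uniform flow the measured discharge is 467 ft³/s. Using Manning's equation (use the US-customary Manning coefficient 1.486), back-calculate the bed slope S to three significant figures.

A = b·y = 21.47 × 4.31 = 92.54 ft²
P = b + 2y = 21.47 + 2×4.31 = 30.09 ft
R = A/P = 92.54/30.09 = 3.075 ft
S = (Q·n / (1.486·A·R^(2/3)))² = (467×0.032 / (1.486×92.54×2.115))² = 0.002641

0.00264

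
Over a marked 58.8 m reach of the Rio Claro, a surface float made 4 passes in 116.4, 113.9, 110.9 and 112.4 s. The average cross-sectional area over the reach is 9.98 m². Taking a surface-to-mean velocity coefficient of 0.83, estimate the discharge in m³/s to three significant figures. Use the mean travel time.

4.30 m³/s

t̄ = (116.4 + 113.9 + 110.9 + 112.4) / 4 = 113.4 s
v_surface = L / t̄ = 58.8 / 113.4 = 0.5185 m/s
v_mean = 0.83 × 0.5185 = 0.4304 m/s
Q = A × v_mean = 9.98 × 0.4304 = 4.295 m³/s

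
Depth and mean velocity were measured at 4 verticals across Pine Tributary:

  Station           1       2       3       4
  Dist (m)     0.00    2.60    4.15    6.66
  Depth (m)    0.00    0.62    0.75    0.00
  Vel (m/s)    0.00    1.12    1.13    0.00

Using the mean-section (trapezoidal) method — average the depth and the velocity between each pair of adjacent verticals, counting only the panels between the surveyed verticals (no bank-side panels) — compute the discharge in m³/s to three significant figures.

Panel 1-2: Δb = 2.6 m, d̄ = (0.00+0.62)/2 = 0.31, v̄ = (0.00+1.12)/2 = 0.56 → q = 2.6×0.31×0.56 = 0.4514 m³/s
Panel 2-3: Δb = 1.55 m, d̄ = (0.62+0.75)/2 = 0.685, v̄ = (1.12+1.13)/2 = 1.125 → q = 1.55×0.685×1.125 = 1.194 m³/s
Panel 3-4: Δb = 2.51 m, d̄ = (0.75+0.00)/2 = 0.375, v̄ = (1.13+0.00)/2 = 0.565 → q = 2.51×0.375×0.565 = 0.5318 m³/s
Q = Σ q = 2.178 m³/s

2.18 m³/s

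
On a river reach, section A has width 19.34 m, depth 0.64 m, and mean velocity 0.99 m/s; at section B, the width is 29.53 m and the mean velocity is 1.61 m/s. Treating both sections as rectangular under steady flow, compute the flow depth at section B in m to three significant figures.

0.258 m

Q = A₁V₁ = (19.34×0.64) × 0.99 = 12.25 m³/s
d₂ = Q/(b₂ V₂) = 12.25/(29.53×1.61) = 0.2577 m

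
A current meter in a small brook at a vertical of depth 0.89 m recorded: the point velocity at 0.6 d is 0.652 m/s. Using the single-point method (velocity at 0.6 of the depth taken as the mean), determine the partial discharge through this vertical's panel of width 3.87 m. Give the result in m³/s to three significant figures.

v̄ = v₀.₆ = 0.652 m/s
q = v̄ × d × w = 0.6520 × 0.89 × 3.87 = 2.246 m³/s

2.25 m³/s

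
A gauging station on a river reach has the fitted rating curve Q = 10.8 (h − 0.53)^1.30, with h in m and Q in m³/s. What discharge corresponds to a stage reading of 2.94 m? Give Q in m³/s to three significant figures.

33.9 m³/s

Q = 10.8 × (2.94 − 0.53)^1.30 = 10.8 × 2.41^1.30 = 33.89 m³/s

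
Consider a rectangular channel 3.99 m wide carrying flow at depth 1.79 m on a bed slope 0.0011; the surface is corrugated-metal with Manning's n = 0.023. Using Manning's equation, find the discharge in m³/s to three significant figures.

9.91 m³/s

A = b·y = 3.99 × 1.79 = 7.142 m²
P = b + 2y = 3.99 + 2×1.79 = 7.570 m
R = A/P = 7.142/7.570 = 0.9435 m
Q = (1/n)·A·R^(2/3)·S^(1/2) = (1/0.023) × 7.142 × 0.9435^(2/3) × 0.0011^(1/2) = 9.907 m³/s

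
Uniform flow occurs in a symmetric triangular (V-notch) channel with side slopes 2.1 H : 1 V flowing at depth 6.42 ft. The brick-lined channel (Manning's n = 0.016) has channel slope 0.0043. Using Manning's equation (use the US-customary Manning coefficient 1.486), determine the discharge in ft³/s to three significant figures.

A = z·y² = 2.1×6.42² = 86.55 ft²
P = 2y√(1+z²) = 2×6.42×√(1+2.1²) = 29.87 ft
R = A/P = 86.55/29.87 = 2.898 ft
Q = (1.486/n)·A·R^(2/3)·S^(1/2) = (1.486/0.016) × 86.55 × 2.898^(2/3) × 0.0043^(1/2) = 1072 ft³/s

1070 ft³/s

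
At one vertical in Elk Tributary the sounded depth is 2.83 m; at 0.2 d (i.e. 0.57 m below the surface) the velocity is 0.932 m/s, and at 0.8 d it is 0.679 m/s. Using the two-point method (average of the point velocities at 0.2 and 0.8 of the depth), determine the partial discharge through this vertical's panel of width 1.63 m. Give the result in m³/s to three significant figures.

3.72 m³/s

v̄ = (0.932 + 0.679) / 2 = 0.8055 m/s
q = v̄ × d × w = 0.8055 × 2.83 × 1.63 = 3.716 m³/s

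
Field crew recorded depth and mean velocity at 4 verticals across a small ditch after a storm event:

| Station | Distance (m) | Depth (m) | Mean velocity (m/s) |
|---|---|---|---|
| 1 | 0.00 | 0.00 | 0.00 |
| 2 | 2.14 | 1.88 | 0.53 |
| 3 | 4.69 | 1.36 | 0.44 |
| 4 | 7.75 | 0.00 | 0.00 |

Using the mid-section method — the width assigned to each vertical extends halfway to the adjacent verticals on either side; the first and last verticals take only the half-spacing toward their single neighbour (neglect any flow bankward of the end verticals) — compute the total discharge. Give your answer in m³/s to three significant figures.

4.02 m³/s

w_2 = (4.69 − 0.00)/2 = 2.345 m; q_2 = 0.53 × 1.88 × 2.345 = 2.337 m³/s
w_3 = (7.75 − 2.14)/2 = 2.805 m; q_3 = 0.44 × 1.36 × 2.805 = 1.679 m³/s
Stations 1, 4 contribute zero (depth or velocity is 0).
Q = Σ qᵢ = 4.015 m³/s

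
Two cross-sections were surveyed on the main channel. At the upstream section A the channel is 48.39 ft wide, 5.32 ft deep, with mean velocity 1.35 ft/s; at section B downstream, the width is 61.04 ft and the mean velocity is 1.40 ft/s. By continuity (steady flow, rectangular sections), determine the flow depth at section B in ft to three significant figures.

4.07 ft

Q = A₁V₁ = (48.39×5.32) × 1.35 = 347.5 ft³/s
d₂ = Q/(b₂ V₂) = 347.5/(61.04×1.40) = 4.067 ft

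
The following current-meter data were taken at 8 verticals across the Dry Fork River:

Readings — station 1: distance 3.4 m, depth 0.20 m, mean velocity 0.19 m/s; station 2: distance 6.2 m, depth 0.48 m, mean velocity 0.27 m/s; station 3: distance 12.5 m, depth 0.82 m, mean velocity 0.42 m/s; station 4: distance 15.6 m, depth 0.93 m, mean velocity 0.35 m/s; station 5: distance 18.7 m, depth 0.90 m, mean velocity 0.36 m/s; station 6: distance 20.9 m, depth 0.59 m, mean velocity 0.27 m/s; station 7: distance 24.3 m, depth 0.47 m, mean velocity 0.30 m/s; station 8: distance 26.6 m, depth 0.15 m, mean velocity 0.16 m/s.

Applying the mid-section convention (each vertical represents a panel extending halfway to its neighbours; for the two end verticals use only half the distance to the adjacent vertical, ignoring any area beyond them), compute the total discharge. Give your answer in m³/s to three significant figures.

5.00 m³/s

w_1 = (6.2 − 3.4)/2 = 1.4 m; q_1 = 0.19 × 0.20 × 1.4 = 0.05320 m³/s
w_2 = (12.5 − 3.4)/2 = 4.55 m; q_2 = 0.27 × 0.48 × 4.55 = 0.5897 m³/s
w_3 = (15.6 − 6.2)/2 = 4.7 m; q_3 = 0.42 × 0.82 × 4.7 = 1.619 m³/s
w_4 = (18.7 − 12.5)/2 = 3.1 m; q_4 = 0.35 × 0.93 × 3.1 = 1.009 m³/s
w_5 = (20.9 − 15.6)/2 = 2.65 m; q_5 = 0.36 × 0.90 × 2.65 = 0.8586 m³/s
w_6 = (24.3 − 18.7)/2 = 2.8 m; q_6 = 0.27 × 0.59 × 2.8 = 0.4460 m³/s
w_7 = (26.6 − 20.9)/2 = 2.85 m; q_7 = 0.30 × 0.47 × 2.85 = 0.4019 m³/s
w_8 = (26.6 − 24.3)/2 = 1.15 m; q_8 = 0.16 × 0.15 × 1.15 = 0.02760 m³/s
Q = Σ qᵢ = 5.005 m³/s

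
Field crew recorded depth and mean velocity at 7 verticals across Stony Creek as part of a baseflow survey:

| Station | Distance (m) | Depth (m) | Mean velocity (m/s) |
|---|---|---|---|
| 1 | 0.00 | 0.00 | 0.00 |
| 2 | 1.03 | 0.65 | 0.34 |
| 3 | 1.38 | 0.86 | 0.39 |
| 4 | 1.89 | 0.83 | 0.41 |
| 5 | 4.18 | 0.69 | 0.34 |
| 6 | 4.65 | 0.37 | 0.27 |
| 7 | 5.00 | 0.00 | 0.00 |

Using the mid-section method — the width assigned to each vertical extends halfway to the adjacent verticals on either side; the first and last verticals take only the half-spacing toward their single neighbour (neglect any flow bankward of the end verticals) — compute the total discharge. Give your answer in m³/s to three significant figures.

1.14 m³/s

w_2 = (1.38 − 0.00)/2 = 0.69 m; q_2 = 0.34 × 0.65 × 0.69 = 0.1525 m³/s
w_3 = (1.89 − 1.03)/2 = 0.43 m; q_3 = 0.39 × 0.86 × 0.43 = 0.1442 m³/s
w_4 = (4.18 − 1.38)/2 = 1.4 m; q_4 = 0.41 × 0.83 × 1.4 = 0.4764 m³/s
w_5 = (4.65 − 1.89)/2 = 1.38 m; q_5 = 0.34 × 0.69 × 1.38 = 0.3237 m³/s
w_6 = (5.00 − 4.18)/2 = 0.41 m; q_6 = 0.27 × 0.37 × 0.41 = 0.04096 m³/s
Stations 1, 7 contribute zero (depth or velocity is 0).
Q = Σ qᵢ = 1.138 m³/s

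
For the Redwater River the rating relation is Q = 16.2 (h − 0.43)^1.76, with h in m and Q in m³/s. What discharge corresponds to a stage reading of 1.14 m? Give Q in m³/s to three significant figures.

Q = 16.2 × (1.14 − 0.43)^1.76 = 16.2 × 0.71^1.76 = 8.866 m³/s

8.87 m³/s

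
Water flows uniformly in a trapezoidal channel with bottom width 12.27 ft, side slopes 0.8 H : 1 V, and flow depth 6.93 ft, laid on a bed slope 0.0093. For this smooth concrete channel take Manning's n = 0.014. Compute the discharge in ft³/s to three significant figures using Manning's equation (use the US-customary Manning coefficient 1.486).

A = (b + z·y)·y = (12.27 + 0.8×6.93)×6.93 = 123.5 ft²
P = b + 2y√(1+z²) = 12.27 + 2×6.93×√(1+0.8²) = 30.02 ft
R = A/P = 123.5/30.02 = 4.112 ft
Q = (1.486/n)·A·R^(2/3)·S^(1/2) = (1.486/0.014) × 123.5 × 4.112^(2/3) × 0.0093^(1/2) = 3244 ft³/s

3240 ft³/s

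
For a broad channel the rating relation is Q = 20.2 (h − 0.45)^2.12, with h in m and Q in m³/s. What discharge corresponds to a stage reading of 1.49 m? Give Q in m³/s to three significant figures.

22.0 m³/s

Q = 20.2 × (1.49 − 0.45)^2.12 = 20.2 × 1.04^2.12 = 21.95 m³/s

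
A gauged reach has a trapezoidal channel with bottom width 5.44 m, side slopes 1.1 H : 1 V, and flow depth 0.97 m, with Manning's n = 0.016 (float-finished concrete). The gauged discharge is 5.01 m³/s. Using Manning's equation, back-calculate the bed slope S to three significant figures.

A = (b + z·y)·y = (5.44 + 1.1×0.97)×0.97 = 6.312 m²
P = b + 2y√(1+z²) = 5.44 + 2×0.97×√(1+1.1²) = 8.324 m
R = A/P = 6.312/8.324 = 0.7583 m
S = (Q·n / (1·A·R^(2/3)))² = (5.01×0.016 / (1×6.312×0.8315))² = 0.0002333

0.000233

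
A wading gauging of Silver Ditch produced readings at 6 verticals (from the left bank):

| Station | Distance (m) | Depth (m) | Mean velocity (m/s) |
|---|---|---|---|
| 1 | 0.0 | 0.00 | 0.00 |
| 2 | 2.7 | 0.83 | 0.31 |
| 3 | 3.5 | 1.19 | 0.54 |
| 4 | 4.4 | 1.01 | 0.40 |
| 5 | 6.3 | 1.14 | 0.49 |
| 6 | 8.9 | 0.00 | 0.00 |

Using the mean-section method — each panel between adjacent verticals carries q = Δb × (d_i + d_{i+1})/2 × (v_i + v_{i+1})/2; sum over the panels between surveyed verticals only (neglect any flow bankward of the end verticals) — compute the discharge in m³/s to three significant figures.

Panel 1-2: Δb = 2.7 m, d̄ = (0.00+0.83)/2 = 0.415, v̄ = (0.00+0.31)/2 = 0.155 → q = 2.7×0.415×0.155 = 0.1737 m³/s
Panel 2-3: Δb = 0.8 m, d̄ = (0.83+1.19)/2 = 1.01, v̄ = (0.31+0.54)/2 = 0.425 → q = 0.8×1.01×0.425 = 0.3434 m³/s
Panel 3-4: Δb = 0.9 m, d̄ = (1.19+1.01)/2 = 1.1, v̄ = (0.54+0.40)/2 = 0.47 → q = 0.9×1.1×0.47 = 0.4653 m³/s
Panel 4-5: Δb = 1.9 m, d̄ = (1.01+1.14)/2 = 1.075, v̄ = (0.40+0.49)/2 = 0.445 → q = 1.9×1.075×0.445 = 0.9089 m³/s
Panel 5-6: Δb = 2.6 m, d̄ = (1.14+0.00)/2 = 0.57, v̄ = (0.49+0.00)/2 = 0.245 → q = 2.6×0.57×0.245 = 0.3631 m³/s
Q = Σ q = 2.254 m³/s

2.25 m³/s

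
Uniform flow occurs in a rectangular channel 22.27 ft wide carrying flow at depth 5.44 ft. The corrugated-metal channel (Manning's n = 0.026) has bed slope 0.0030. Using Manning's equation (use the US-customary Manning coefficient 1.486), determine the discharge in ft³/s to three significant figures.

900 ft³/s

A = b·y = 22.27 × 5.44 = 121.1 ft²
P = b + 2y = 22.27 + 2×5.44 = 33.15 ft
R = A/P = 121.1/33.15 = 3.655 ft
Q = (1.486/n)·A·R^(2/3)·S^(1/2) = (1.486/0.026) × 121.1 × 3.655^(2/3) × 0.0030^(1/2) = 899.8 ft³/s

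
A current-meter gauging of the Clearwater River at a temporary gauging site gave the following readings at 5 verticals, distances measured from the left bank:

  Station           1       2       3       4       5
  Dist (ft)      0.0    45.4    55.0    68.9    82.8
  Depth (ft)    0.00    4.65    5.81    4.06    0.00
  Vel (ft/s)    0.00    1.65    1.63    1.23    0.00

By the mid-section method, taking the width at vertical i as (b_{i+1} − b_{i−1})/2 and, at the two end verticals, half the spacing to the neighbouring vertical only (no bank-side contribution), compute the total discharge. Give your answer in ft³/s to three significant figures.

392 ft³/s

w_2 = (55.0 − 0.0)/2 = 27.5 ft; q_2 = 1.65 × 4.65 × 27.5 = 211.0 ft³/s
w_3 = (68.9 − 45.4)/2 = 11.75 ft; q_3 = 1.63 × 5.81 × 11.75 = 111.3 ft³/s
w_4 = (82.8 − 55.0)/2 = 13.9 ft; q_4 = 1.23 × 4.06 × 13.9 = 69.41 ft³/s
Stations 1, 5 contribute zero (depth or velocity is 0).
Q = Σ qᵢ = 391.7 ft³/s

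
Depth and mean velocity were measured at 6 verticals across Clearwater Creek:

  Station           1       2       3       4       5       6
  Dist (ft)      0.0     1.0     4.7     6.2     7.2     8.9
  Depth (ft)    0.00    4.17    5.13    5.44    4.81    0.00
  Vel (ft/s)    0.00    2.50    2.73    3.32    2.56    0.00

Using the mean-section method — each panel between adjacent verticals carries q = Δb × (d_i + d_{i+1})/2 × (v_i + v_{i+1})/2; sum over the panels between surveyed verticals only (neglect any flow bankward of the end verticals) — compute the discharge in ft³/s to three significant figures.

Panel 1-2: Δb = 1 ft, d̄ = (0.00+4.17)/2 = 2.085, v̄ = (0.00+2.50)/2 = 1.25 → q = 1×2.085×1.25 = 2.606 ft³/s
Panel 2-3: Δb = 3.7 ft, d̄ = (4.17+5.13)/2 = 4.65, v̄ = (2.50+2.73)/2 = 2.615 → q = 3.7×4.65×2.615 = 44.99 ft³/s
Panel 3-4: Δb = 1.5 ft, d̄ = (5.13+5.44)/2 = 5.285, v̄ = (2.73+3.32)/2 = 3.025 → q = 1.5×5.285×3.025 = 23.98 ft³/s
Panel 4-5: Δb = 1 ft, d̄ = (5.44+4.81)/2 = 5.125, v̄ = (3.32+2.56)/2 = 2.94 → q = 1×5.125×2.94 = 15.07 ft³/s
Panel 5-6: Δb = 1.7 ft, d̄ = (4.81+0.00)/2 = 2.405, v̄ = (2.56+0.00)/2 = 1.28 → q = 1.7×2.405×1.28 = 5.233 ft³/s
Q = Σ q = 91.88 ft³/s

91.9 ft³/s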